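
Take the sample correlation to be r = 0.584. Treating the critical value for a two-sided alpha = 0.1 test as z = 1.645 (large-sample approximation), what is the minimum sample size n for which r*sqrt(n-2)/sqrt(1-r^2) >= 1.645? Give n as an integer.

8

Need r·√(n−2)/√(1−r²) ≥ 1.645
√(n−2) ≥ 1.645·√(1−0.341056) / 0.584 = 1.645·0.811754 / 0.584 = 2.2865
n−2 ≥ 5.2281  ⇒  n ≥ 7.2281
Smallest integer n = 8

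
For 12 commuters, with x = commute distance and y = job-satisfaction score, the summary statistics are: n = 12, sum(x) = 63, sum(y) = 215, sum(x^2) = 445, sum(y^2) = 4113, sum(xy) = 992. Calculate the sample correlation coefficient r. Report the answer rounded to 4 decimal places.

-0.7920

S_xy = nΣxy − ΣxΣy = 12·992 − 63·215 = 11904 − 13545 = -1641
S_xx = nΣx² − (Σx)² = 12·445 − 63² = 5340 − 3969 = 1371
S_yy = nΣy² − (Σy)² = 12·4113 − 215² = 49356 − 46225 = 3131
r = S_xy / √(S_xx·S_yy) = -1641 / √(1371·3131) = -1641 / √4292601 = -1641 / 2071.8593 = -0.7920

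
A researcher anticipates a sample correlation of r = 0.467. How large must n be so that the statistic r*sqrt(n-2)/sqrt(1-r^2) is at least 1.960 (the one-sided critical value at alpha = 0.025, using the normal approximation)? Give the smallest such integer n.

r√(n−2)/√(1−r²) ≥ 1.960  ⇔  n−2 ≥ (1.960)²·(1−r²)/r²
(1−r²)/r² = (1−0.218089)/0.218089 = 3.5853
n ≥ 2 + 3.8416·3.5853 = 2 + 13.7733 = 15.7733
⌈15.7733⌉ = 16

16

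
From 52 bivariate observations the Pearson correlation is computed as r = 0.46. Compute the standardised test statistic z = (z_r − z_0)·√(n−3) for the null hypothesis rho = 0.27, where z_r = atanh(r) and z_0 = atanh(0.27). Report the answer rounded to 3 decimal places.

z_r = atanh(0.46) = 0.497311,  z_0 = atanh(0.27) = 0.276864
SE = 1/√(n−3) = 1/√49 = 0.142857
z = (z_r − z_0)/SE = (0.497311 − 0.276864) / 0.142857 = 0.220447 / 0.142857 = 1.543

1.543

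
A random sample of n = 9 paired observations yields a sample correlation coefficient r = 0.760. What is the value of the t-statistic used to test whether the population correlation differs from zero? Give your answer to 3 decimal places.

t = r·√(n−2) / √(1−r²) with r = 0.760, n = 9
  = 0.760·√7 / √(1 − 0.577600)
  = 0.760·2.645751 / 0.649923
  = 2.010771 / 0.649923 = 3.094

3.094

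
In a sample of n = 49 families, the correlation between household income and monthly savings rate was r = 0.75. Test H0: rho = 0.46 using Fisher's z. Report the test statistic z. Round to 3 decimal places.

Fisher z: atanh(0.75) = 0.972955, atanh(0.46) = 0.497311
z = (z_r − z_0)·√(n−3) = (0.972955 − 0.497311)·√46 = 0.475644 · 6.782330 = 3.226

3.226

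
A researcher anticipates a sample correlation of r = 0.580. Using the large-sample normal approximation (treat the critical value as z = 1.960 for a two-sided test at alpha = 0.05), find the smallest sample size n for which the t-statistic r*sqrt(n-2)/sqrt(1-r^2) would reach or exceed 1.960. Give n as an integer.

10

Need r·√(n−2)/√(1−r²) ≥ 1.960
√(n−2) ≥ 1.960·√(1−0.336400) / 0.580 = 1.960·0.814616 / 0.580 = 2.7528
n−2 ≥ 7.5779  ⇒  n ≥ 9.5779
Smallest integer n = 10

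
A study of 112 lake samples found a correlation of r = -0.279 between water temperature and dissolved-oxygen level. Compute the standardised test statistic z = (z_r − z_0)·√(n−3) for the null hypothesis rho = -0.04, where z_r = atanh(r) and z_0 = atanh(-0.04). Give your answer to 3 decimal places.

-2.574

Fisher z: atanh(-0.279) = -0.286597, atanh(-0.04) = -0.040021
z = (z_r − z_0)·√(n−3) = (-0.286597 − (-0.040021))·√109 = -0.246576 · 10.440307 = -2.574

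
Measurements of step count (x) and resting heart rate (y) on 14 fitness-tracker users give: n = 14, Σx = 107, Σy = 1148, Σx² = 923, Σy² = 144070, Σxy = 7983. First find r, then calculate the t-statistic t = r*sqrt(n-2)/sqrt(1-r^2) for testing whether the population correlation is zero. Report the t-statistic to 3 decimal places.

-1.274

S_xy = nΣxy − ΣxΣy = 14·7983 − 107·1148 = 111762 − 122836 = -11074
S_xx = nΣx² − (Σx)² = 14·923 − 107² = 12922 − 11449 = 1473
S_yy = nΣy² − (Σy)² = 14·144070 − 1148² = 2016980 − 1317904 = 699076
r = S_xy / √(S_xx·S_yy) = -11074 / √(1473·699076) = -11074 / √1029738948 = -11074 / 32089.5458 = -0.3451
t = r·√(n−2)/√(1−r²) = -0.3451·√12 / √(1−0.119094) = -1.195461 / 0.938566 = -1.274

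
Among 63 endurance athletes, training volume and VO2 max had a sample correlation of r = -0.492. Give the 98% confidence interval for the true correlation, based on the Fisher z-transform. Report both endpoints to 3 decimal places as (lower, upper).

Fisher z: z_r = atanh(r) = ½·ln((1+(-0.492))/(1−(-0.492))) = -0.538696
SE(z) = 1/√(n−3) = 1/√60 = 0.129099
98% ⇒ z* = 2.326; margin = 2.326·0.129099 = 0.300284
CI on z-scale: (-0.838980, -0.238412)
Back-transform: tanh(-0.838980) = -0.685268, tanh(-0.238412) = -0.233995

(-0.685, -0.234)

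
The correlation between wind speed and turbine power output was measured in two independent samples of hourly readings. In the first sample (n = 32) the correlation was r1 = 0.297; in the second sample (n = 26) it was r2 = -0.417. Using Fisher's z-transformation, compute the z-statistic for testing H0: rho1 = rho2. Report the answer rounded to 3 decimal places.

2.687

Fisher z-transforms: z1 = atanh(0.297) = 0.306226, z2 = atanh(-0.417) = -0.444055; difference d = 0.750281
Var(d) = 1/29 + 1/23 = 0.0344828 + 0.0434783 = 0.0779611
z = d/√Var(d) = 0.750281 / √0.0779611 = 0.750281 / 0.279215 = 2.687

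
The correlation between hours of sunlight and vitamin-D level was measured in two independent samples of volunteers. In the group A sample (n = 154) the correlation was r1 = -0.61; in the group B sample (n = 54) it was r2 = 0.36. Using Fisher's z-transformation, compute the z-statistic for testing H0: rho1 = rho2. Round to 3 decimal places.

-6.704

z1 = atanh(-0.61) = -0.708921,  z2 = atanh(0.36) = 0.376886
SE = √(1/(n1−3) + 1/(n2−3)) = √(1/151 + 1/51) = √(0.0066225 + 0.0196078) = √0.0262303 = 0.161958
z = (z1 − z2)/SE = (-0.708921 − 0.376886) / 0.161958 = -1.085807 / 0.161958 = -6.704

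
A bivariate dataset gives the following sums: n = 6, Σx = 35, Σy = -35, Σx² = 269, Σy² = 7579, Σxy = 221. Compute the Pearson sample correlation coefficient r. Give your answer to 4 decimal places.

0.6149

S_xy = nΣxy − ΣxΣy = 6·221 − 35·(-35) = 1326 − (-1225) = 2551
S_xx = nΣx² − (Σx)² = 6·269 − 35² = 1614 − 1225 = 389
S_yy = nΣy² − (Σy)² = 6·7579 − (-35)² = 45474 − 1225 = 44249
r = S_xy / √(S_xx·S_yy) = 2551 / √(389·44249) = 2551 / √17212861 = 2551 / 4148.8385 = 0.6149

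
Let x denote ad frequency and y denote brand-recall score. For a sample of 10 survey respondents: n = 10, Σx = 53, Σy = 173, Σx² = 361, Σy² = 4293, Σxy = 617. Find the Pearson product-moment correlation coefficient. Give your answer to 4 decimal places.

S_xy = nΣxy − ΣxΣy = 10·617 − 53·173 = 6170 − 9169 = -2999
S_xx = nΣx² − (Σx)² = 10·361 − 53² = 3610 − 2809 = 801
S_yy = nΣy² − (Σy)² = 10·4293 − 173² = 42930 − 29929 = 13001
r = S_xy / √(S_xx·S_yy) = -2999 / √(801·13001) = -2999 / √10413801 = -2999 / 3227.0421 = -0.9293

-0.9293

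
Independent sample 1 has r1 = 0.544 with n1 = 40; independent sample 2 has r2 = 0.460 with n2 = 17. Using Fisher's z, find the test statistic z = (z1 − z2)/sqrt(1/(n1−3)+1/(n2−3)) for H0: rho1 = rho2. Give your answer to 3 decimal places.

0.359

z1 = atanh(0.544) = 0.609819,  z2 = atanh(0.460) = 0.497311
SE = √(1/(n1−3) + 1/(n2−3)) = √(1/37 + 1/14) = √(0.0270270 + 0.0714286) = √0.0984556 = 0.313776
z = (z1 − z2)/SE = (0.609819 − 0.497311) / 0.313776 = 0.112508 / 0.313776 = 0.359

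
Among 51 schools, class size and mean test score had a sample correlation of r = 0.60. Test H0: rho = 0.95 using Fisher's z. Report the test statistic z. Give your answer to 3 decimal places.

z_r = atanh(0.60) = 0.693147,  z_0 = atanh(0.95) = 1.831781
SE = 1/√(n−3) = 1/√48 = 0.144338
z = (z_r − z_0)/SE = (0.693147 − 1.831781) / 0.144338 = -1.138634 / 0.144338 = -7.889

-7.889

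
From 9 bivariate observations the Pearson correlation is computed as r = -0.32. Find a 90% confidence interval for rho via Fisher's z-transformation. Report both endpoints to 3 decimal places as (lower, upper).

z_r = atanh(-0.32) = -0.331647;  SE = 1/√(n−3) = 1/√6 = 0.408248
z-limits: -0.331647 ± 1.645·0.408248 = -0.331647 ± 0.671568 = [-1.003215, 0.339921]
ρ-limits: (tanh -1.003215, tanh 0.339921) = (-0.763, 0.327)

(-0.763, 0.327)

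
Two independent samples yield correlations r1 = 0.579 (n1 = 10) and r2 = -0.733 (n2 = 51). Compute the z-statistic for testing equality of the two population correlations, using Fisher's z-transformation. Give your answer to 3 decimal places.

3.945

z1 = atanh(0.579) = 0.660957,  z2 = atanh(-0.733) = -0.935180
SE = √(1/(n1−3) + 1/(n2−3)) = √(1/7 + 1/48) = √(0.1428571 + 0.0208333) = √0.1636904 = 0.404587
z = (z1 − z2)/SE = (0.660957 − (-0.935180)) / 0.404587 = 1.596137 / 0.404587 = 3.945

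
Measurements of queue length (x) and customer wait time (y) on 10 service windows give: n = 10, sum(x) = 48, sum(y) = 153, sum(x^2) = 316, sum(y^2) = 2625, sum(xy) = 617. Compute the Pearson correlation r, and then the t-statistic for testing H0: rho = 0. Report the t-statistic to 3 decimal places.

-3.235

Numerator: nΣxy − (Σx)(Σy) = 10·617 − (48)(153) = -1174
Denominator: √[(nΣx²−(Σx)²)(nΣy²−(Σy)²)]
  nΣx²−(Σx)² = 10·316 − 2304 = 856;  nΣy²−(Σy)² = 10·2625 − 23409 = 2841
  √(856·2841) = √2431896 = 1559.4538
r = -1174 / 1559.4538 = -0.7528
t = r·√(n−2)/√(1−r²) = -0.7528·√8 / √(1−0.566708) = -2.129240 / 0.658249 = -3.235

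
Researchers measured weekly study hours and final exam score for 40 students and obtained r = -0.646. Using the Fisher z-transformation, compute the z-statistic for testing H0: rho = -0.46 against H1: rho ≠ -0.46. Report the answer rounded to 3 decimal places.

z_r = atanh(-0.646) = -0.768403,  z_0 = atanh(-0.46) = -0.497311
SE = 1/√(n−3) = 1/√37 = 0.164399
z = (z_r − z_0)/SE = (-0.768403 − (-0.497311)) / 0.164399 = -0.271092 / 0.164399 = -1.649

-1.649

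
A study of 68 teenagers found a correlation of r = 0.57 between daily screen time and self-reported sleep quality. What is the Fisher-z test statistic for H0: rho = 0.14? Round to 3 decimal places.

4.084

z_r = atanh(0.57) = 0.647523,  z_0 = atanh(0.14) = 0.140926
SE = 1/√(n−3) = 1/√65 = 0.124035
z = (z_r − z_0)/SE = (0.647523 − 0.140926) / 0.124035 = 0.506597 / 0.124035 = 4.084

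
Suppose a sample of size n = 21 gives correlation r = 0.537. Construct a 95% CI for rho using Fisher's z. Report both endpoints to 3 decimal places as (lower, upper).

(0.137, 0.786)

Fisher z: z_r = atanh(r) = ½·ln((1+0.537)/(1−0.537)) = 0.599930
SE(z) = 1/√(n−3) = 1/√18 = 0.235702
95% ⇒ z* = 1.960; margin = 1.960·0.235702 = 0.461976
CI on z-scale: (0.137954, 1.061906)
Back-transform: tanh(0.137954) = 0.137085, tanh(1.061906) = 0.786392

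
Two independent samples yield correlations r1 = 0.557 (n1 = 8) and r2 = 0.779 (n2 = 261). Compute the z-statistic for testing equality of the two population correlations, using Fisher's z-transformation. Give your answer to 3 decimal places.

-0.918

z1 = atanh(0.557) = 0.628473,  z2 = atanh(0.779) = 1.042822
SE = √(1/(n1−3) + 1/(n2−3)) = √(1/5 + 1/258) = √(0.2000000 + 0.0038760) = √0.2038760 = 0.451526
z = (z1 − z2)/SE = (0.628473 − 1.042822) / 0.451526 = -0.414349 / 0.451526 = -0.918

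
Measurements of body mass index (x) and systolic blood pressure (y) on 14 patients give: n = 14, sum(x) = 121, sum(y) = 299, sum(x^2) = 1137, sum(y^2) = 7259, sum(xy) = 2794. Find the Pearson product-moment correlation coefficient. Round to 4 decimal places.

Numerator: nΣxy − (Σx)(Σy) = 14·2794 − (121)(299) = 2937
Denominator: √[(nΣx²−(Σx)²)(nΣy²−(Σy)²)]
  nΣx²−(Σx)² = 14·1137 − 14641 = 1277;  nΣy²−(Σy)² = 14·7259 − 89401 = 12225
  √(1277·12225) = √15611325 = 3951.1169
r = 2937 / 3951.1169 = 0.7433

0.7433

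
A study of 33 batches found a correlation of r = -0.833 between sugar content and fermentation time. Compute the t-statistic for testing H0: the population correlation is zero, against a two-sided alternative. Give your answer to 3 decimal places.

t = r·√(n−2) / √(1−r²) with r = -0.833, n = 33
  = -0.833·√31 / √(1 − 0.693889)
  = -0.833·5.567764 / 0.553273
  = -4.637947 / 0.553273 = -8.383

-8.383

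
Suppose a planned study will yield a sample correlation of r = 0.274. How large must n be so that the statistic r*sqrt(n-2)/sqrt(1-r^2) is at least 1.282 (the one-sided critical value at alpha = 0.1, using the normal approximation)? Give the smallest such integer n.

r√(n−2)/√(1−r²) ≥ 1.282  ⇔  n−2 ≥ (1.282)²·(1−r²)/r²
(1−r²)/r² = (1−0.075076)/0.075076 = 12.3198
n ≥ 2 + 1.643524·12.3198 = 2 + 20.2479 = 22.2479
⌈22.2479⌉ = 23

23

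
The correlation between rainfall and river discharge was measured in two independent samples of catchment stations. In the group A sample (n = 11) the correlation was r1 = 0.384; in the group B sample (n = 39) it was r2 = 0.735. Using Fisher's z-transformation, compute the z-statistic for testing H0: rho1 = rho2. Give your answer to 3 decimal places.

Fisher z-transforms: z1 = atanh(0.384) = 0.404743, z2 = atanh(0.735) = 0.939516; difference d = -0.534773
Var(d) = 1/8 + 1/36 = 0.1250000 + 0.0277778 = 0.1527778
z = d/√Var(d) = -0.534773 / √0.1527778 = -0.534773 / 0.390868 = -1.368

-1.368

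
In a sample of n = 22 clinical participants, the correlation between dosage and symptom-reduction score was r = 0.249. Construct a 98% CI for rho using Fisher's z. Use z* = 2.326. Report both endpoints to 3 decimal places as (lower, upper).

Fisher z: z_r = atanh(r) = ½·ln((1+0.249)/(1−0.249)) = 0.254346
SE(z) = 1/√(n−3) = 1/√19 = 0.229416
98% ⇒ z* = 2.326; margin = 2.326·0.229416 = 0.533622
CI on z-scale: (-0.279276, 0.787968)
Back-transform: tanh(-0.279276) = -0.272235, tanh(0.787968) = 0.657256

(-0.272, 0.657)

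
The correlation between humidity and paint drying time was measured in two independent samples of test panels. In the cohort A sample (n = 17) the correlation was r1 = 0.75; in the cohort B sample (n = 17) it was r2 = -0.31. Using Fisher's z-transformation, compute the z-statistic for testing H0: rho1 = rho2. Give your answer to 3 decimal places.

3.422

z1 = atanh(0.75) = 0.972955,  z2 = atanh(-0.31) = -0.320545
SE = √(1/(n1−3) + 1/(n2−3)) = √(1/14 + 1/14) = √(0.0714286 + 0.0714286) = √0.1428572 = 0.377965
z = (z1 − z2)/SE = (0.972955 − (-0.320545)) / 0.377965 = 1.293500 / 0.377965 = 3.422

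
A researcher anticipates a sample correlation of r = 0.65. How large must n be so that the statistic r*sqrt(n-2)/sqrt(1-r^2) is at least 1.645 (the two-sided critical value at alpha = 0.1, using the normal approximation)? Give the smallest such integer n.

6

r√(n−2)/√(1−r²) ≥ 1.645  ⇔  n−2 ≥ (1.645)²·(1−r²)/r²
(1−r²)/r² = (1−0.4225)/0.4225 = 1.3669
n ≥ 2 + 2.706025·1.3669 = 2 + 3.6989 = 5.6989
⌈5.6989⌉ = 6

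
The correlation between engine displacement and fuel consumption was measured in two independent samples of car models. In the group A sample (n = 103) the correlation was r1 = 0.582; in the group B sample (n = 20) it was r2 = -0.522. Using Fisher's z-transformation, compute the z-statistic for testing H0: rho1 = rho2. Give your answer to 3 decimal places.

Fisher z-transforms: z1 = atanh(0.582) = 0.665482, z2 = atanh(-0.522) = -0.579085; difference d = 1.244567
Var(d) = 1/100 + 1/17 = 0.0100000 + 0.0588235 = 0.0688235
z = d/√Var(d) = 1.244567 / √0.0688235 = 1.244567 / 0.262342 = 4.744

4.744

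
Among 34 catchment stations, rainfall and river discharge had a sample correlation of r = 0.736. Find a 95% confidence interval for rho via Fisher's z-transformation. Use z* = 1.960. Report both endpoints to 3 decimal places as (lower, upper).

(0.530, 0.860)

z_r = atanh(0.736) = 0.941695;  SE = 1/√(n−3) = 1/√31 = 0.179605
z-limits: 0.941695 ± 1.960·0.179605 = 0.941695 ± 0.352026 = [0.589669, 1.293721]
ρ-limits: (tanh 0.589669, tanh 1.293721) = (0.530, 0.860)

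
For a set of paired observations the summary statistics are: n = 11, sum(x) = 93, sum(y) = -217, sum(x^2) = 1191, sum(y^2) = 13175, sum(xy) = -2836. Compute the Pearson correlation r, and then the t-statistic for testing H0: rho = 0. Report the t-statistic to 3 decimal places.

-1.864

S_xy = nΣxy − ΣxΣy = 11·(-2836) − 93·(-217) = -31196 − (-20181) = -11015
S_xx = nΣx² − (Σx)² = 11·1191 − 93² = 13101 − 8649 = 4452
S_yy = nΣy² − (Σy)² = 11·13175 − (-217)² = 144925 − 47089 = 97836
r = S_xy / √(S_xx·S_yy) = -11015 / √(4452·97836) = -11015 / √435565872 = -11015 / 20870.2149 = -0.5278
t = r·√(n−2)/√(1−r²) = -0.5278·√9 / √(1−0.278573) = -1.583400 / 0.849369 = -1.864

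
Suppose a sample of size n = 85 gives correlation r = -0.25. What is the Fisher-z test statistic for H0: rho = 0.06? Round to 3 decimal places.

-2.857

Fisher z: atanh(-0.25) = -0.255413, atanh(0.06) = 0.060072
z = (z_r − z_0)·√(n−3) = (-0.255413 − 0.060072)·√82 = -0.315485 · 9.055385 = -2.857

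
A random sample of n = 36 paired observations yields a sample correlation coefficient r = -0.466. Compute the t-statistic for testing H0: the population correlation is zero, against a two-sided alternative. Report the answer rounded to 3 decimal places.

-3.071

1 − r² = 1 − 0.217156 = 0.782844;  √(1−r²) = 0.884785
√(n−2) = √34 = 5.830952
t = r·√(n−2)/√(1−r²) = -0.466 · 5.830952 / 0.884785 = -3.071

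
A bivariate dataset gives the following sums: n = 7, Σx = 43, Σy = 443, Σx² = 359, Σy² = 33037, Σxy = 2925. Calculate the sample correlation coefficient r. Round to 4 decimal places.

Numerator: nΣxy − (Σx)(Σy) = 7·2925 − (43)(443) = 1426
Denominator: √[(nΣx²−(Σx)²)(nΣy²−(Σy)²)]
  nΣx²−(Σx)² = 7·359 − 1849 = 664;  nΣy²−(Σy)² = 7·33037 − 196249 = 35010
  √(664·35010) = √23246640 = 4821.4770
r = 1426 / 4821.4770 = 0.2958

0.2958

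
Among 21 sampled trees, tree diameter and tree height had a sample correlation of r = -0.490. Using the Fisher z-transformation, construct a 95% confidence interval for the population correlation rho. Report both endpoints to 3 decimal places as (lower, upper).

(-0.761, -0.074)

Fisher z: z_r = atanh(r) = ½·ln((1+(-0.490))/(1−(-0.490))) = -0.536060
SE(z) = 1/√(n−3) = 1/√18 = 0.235702
95% ⇒ z* = 1.960; margin = 1.960·0.235702 = 0.461976
CI on z-scale: (-0.998036, -0.074084)
Back-transform: tanh(-0.998036) = -0.760768, tanh(-0.074084) = -0.073949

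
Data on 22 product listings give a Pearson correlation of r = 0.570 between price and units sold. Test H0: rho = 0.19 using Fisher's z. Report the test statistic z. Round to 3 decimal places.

Fisher z: atanh(0.570) = 0.647523, atanh(0.19) = 0.192337
z = (z_r − z_0)·√(n−3) = (0.647523 − 0.192337)·√19 = 0.455186 · 4.358899 = 1.984

1.984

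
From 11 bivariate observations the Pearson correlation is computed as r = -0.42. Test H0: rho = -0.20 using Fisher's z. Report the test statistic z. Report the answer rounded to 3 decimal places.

z_r = atanh(-0.42) = -0.447692,  z_0 = atanh(-0.20) = -0.202733
SE = 1/√(n−3) = 1/√8 = 0.353553
z = (z_r − z_0)/SE = (-0.447692 − (-0.202733)) / 0.353553 = -0.244959 / 0.353553 = -0.693

-0.693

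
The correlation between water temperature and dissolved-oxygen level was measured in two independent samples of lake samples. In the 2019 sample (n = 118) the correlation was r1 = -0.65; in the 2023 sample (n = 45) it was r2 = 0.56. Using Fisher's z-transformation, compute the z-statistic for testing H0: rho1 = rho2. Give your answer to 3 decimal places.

-7.810

Fisher z-transforms: z1 = atanh(-0.65) = -0.775299, z2 = atanh(0.56) = 0.632833; difference d = -1.408132
Var(d) = 1/115 + 1/42 = 0.0086957 + 0.0238095 = 0.0325052
z = d/√Var(d) = -1.408132 / √0.0325052 = -1.408132 / 0.180292 = -7.810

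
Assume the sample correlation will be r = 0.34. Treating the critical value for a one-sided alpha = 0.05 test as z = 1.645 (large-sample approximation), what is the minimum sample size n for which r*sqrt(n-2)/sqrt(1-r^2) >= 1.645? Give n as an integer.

Need r·√(n−2)/√(1−r²) ≥ 1.645
√(n−2) ≥ 1.645·√(1−0.1156) / 0.34 = 1.645·0.940425 / 0.34 = 4.5500
n−2 ≥ 20.7025  ⇒  n ≥ 22.7025
Smallest integer n = 23

23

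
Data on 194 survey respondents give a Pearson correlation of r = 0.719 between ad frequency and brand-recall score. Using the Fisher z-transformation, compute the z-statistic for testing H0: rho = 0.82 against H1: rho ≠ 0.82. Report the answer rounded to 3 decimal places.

-3.472

z_r = atanh(0.719) = 0.905572,  z_0 = atanh(0.82) = 1.156817
SE = 1/√(n−3) = 1/√191 = 0.072357
z = (z_r − z_0)/SE = (0.905572 − 1.156817) / 0.072357 = -0.251245 / 0.072357 = -3.472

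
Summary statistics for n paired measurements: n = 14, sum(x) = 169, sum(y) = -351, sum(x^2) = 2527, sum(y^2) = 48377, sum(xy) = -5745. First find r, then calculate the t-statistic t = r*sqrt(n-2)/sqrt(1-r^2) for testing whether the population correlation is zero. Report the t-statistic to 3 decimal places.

-1.267

S_xy = nΣxy − ΣxΣy = 14·(-5745) − 169·(-351) = -80430 − (-59319) = -21111
S_xx = nΣx² − (Σx)² = 14·2527 − 169² = 35378 − 28561 = 6817
S_yy = nΣy² − (Σy)² = 14·48377 − (-351)² = 677278 − 123201 = 554077
r = S_xy / √(S_xx·S_yy) = -21111 / √(6817·554077) = -21111 / √3777142909 = -21111 / 61458.4649 = -0.3435
t = r·√(n−2)/√(1−r²) = -0.3435·√12 / √(1−0.117992) = -1.189919 / 0.939153 = -1.267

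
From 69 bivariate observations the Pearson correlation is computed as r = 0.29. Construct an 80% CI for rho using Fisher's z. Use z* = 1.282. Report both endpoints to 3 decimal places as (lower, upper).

Fisher z: z_r = atanh(r) = ½·ln((1+0.29)/(1−0.29)) = 0.298566
SE(z) = 1/√(n−3) = 1/√66 = 0.123091
80% ⇒ z* = 1.282; margin = 1.282·0.123091 = 0.157803
CI on z-scale: (0.140763, 0.456369)
Back-transform: tanh(0.140763) = 0.139841, tanh(0.456369) = 0.427120

(0.140, 0.427)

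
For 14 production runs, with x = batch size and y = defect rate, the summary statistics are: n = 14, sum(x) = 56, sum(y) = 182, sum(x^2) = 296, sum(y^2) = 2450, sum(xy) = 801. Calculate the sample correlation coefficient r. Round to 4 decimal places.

0.9387

Numerator: nΣxy − (Σx)(Σy) = 14·801 − (56)(182) = 1022
Denominator: √[(nΣx²−(Σx)²)(nΣy²−(Σy)²)]
  nΣx²−(Σx)² = 14·296 − 3136 = 1008;  nΣy²−(Σy)² = 14·2450 − 33124 = 1176
  √(1008·1176) = √1185408 = 1088.7644
r = 1022 / 1088.7644 = 0.9387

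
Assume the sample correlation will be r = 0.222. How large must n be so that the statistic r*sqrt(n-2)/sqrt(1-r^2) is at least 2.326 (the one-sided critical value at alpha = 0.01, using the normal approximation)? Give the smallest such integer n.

107

r√(n−2)/√(1−r²) ≥ 2.326  ⇔  n−2 ≥ (2.326)²·(1−r²)/r²
(1−r²)/r² = (1−0.049284)/0.049284 = 19.2906
n ≥ 2 + 5.410276·19.2906 = 2 + 104.3675 = 106.3675
⌈106.3675⌉ = 107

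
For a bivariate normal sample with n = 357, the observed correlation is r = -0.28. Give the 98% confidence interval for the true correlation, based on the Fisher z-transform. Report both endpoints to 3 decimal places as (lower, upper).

(-0.390, -0.163)

Fisher z: z_r = atanh(r) = ½·ln((1+(-0.28))/(1−(-0.28))) = -0.287682
SE(z) = 1/√(n−3) = 1/√354 = 0.053149
98% ⇒ z* = 2.326; margin = 2.326·0.053149 = 0.123625
CI on z-scale: (-0.411307, -0.164057)
Back-transform: tanh(-0.411307) = -0.389582, tanh(-0.164057) = -0.162601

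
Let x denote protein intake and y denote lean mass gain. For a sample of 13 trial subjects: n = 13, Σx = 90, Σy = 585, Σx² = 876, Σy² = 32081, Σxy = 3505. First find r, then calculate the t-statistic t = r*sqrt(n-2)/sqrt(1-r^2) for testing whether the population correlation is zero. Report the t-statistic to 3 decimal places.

Numerator: nΣxy − (Σx)(Σy) = 13·3505 − (90)(585) = -7085
Denominator: √[(nΣx²−(Σx)²)(nΣy²−(Σy)²)]
  nΣx²−(Σx)² = 13·876 − 8100 = 3288;  nΣy²−(Σy)² = 13·32081 − 342225 = 74828
  √(3288·74828) = √246034464 = 15685.4858
r = -7085 / 15685.4858 = -0.4517
t = r·√(n−2)/√(1−r²) = -0.4517·√11 / √(1−0.204033) = -1.498119 / 0.892170 = -1.679

-1.679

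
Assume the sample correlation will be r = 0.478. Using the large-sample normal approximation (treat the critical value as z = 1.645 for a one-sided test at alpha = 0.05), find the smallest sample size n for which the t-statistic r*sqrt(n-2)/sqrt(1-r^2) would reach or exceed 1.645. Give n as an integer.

12

r√(n−2)/√(1−r²) ≥ 1.645  ⇔  n−2 ≥ (1.645)²·(1−r²)/r²
(1−r²)/r² = (1−0.228484)/0.228484 = 3.3767
n ≥ 2 + 2.706025·3.3767 = 2 + 9.1374 = 11.1374
⌈11.1374⌉ = 12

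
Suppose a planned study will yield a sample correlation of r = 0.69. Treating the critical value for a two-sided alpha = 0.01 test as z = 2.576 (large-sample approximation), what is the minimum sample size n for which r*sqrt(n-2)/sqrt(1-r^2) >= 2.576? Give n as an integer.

10

r√(n−2)/√(1−r²) ≥ 2.576  ⇔  n−2 ≥ (2.576)²·(1−r²)/r²
(1−r²)/r² = (1−0.4761)/0.4761 = 1.1004
n ≥ 2 + 6.635776·1.1004 = 2 + 7.3020 = 9.3020
⌈9.3020⌉ = 10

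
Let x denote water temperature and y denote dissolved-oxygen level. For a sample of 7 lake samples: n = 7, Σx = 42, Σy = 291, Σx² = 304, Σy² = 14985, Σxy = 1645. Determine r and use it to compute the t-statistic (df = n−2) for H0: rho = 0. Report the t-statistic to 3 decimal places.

Numerator: nΣxy − (Σx)(Σy) = 7·1645 − (42)(291) = -707
Denominator: √[(nΣx²−(Σx)²)(nΣy²−(Σy)²)]
  nΣx²−(Σx)² = 7·304 − 1764 = 364;  nΣy²−(Σy)² = 7·14985 − 84681 = 20214
  √(364·20214) = √7357896 = 2712.5442
r = -707 / 2712.5442 = -0.2606
t = r·√(n−2)/√(1−r²) = -0.2606·√5 / √(1−0.067912) = -0.582719 / 0.965447 = -0.604

-0.604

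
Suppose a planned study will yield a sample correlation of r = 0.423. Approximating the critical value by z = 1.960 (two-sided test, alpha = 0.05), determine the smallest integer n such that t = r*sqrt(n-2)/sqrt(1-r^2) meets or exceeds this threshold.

Need r·√(n−2)/√(1−r²) ≥ 1.960
√(n−2) ≥ 1.960·√(1−0.178929) / 0.423 = 1.960·0.906130 / 0.423 = 4.1986
n−2 ≥ 17.6282  ⇒  n ≥ 19.6282
Smallest integer n = 20

20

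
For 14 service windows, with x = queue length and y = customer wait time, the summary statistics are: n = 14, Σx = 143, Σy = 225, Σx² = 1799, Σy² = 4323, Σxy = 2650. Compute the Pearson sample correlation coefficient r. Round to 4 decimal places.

Numerator: nΣxy − (Σx)(Σy) = 14·2650 − (143)(225) = 4925
Denominator: √[(nΣx²−(Σx)²)(nΣy²−(Σy)²)]
  nΣx²−(Σx)² = 14·1799 − 20449 = 4737;  nΣy²−(Σy)² = 14·4323 − 50625 = 9897
  √(4737·9897) = √46882089 = 6847.0497
r = 4925 / 6847.0497 = 0.7193

0.7193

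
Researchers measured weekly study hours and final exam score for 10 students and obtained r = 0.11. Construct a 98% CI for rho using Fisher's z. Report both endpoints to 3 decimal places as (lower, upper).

Fisher z: z_r = atanh(r) = ½·ln((1+0.11)/(1−0.11)) = 0.110447
SE(z) = 1/√(n−3) = 1/√7 = 0.377964
98% ⇒ z* = 2.326; margin = 2.326·0.377964 = 0.879144
CI on z-scale: (-0.768697, 0.989591)
Back-transform: tanh(-0.768697) = -0.646171, tanh(0.989591) = 0.757188

(-0.646, 0.757)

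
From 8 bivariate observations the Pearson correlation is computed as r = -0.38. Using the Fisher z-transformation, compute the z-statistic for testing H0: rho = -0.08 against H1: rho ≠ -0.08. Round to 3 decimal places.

-0.715

z_r = atanh(-0.38) = -0.400060,  z_0 = atanh(-0.08) = -0.080171
SE = 1/√(n−3) = 1/√5 = 0.447214
z = (z_r − z_0)/SE = (-0.400060 − (-0.080171)) / 0.447214 = -0.319889 / 0.447214 = -0.715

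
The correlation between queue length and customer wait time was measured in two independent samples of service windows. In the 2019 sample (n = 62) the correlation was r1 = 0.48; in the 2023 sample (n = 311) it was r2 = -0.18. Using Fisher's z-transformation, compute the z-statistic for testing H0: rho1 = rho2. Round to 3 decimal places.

4.961

z1 = atanh(0.48) = 0.522984,  z2 = atanh(-0.18) = -0.181983
SE = √(1/(n1−3) + 1/(n2−3)) = √(1/59 + 1/308) = √(0.0169492 + 0.0032468) = √0.0201960 = 0.142113
z = (z1 − z2)/SE = (0.522984 − (-0.181983)) / 0.142113 = 0.704967 / 0.142113 = 4.961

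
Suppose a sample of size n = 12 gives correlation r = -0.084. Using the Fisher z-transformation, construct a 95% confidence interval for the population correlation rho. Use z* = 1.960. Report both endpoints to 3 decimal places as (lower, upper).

(-0.628, 0.515)

Fisher z: z_r = atanh(r) = ½·ln((1+(-0.084))/(1−(-0.084))) = -0.084198
SE(z) = 1/√(n−3) = 1/√9 = 0.333333
95% ⇒ z* = 1.960; margin = 1.960·0.333333 = 0.653333
CI on z-scale: (-0.737531, 0.569135)
Back-transform: tanh(-0.737531) = -0.627651, tanh(0.569135) = 0.514724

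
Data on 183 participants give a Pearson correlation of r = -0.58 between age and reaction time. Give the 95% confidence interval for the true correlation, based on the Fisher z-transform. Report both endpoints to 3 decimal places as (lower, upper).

Fisher z: z_r = atanh(r) = ½·ln((1+(-0.58))/(1−(-0.58))) = -0.662463
SE(z) = 1/√(n−3) = 1/√180 = 0.074536
95% ⇒ z* = 1.960; margin = 1.960·0.074536 = 0.146091
CI on z-scale: (-0.808554, -0.516372)
Back-transform: tanh(-0.808554) = -0.668792, tanh(-0.516372) = -0.474895

(-0.669, -0.475)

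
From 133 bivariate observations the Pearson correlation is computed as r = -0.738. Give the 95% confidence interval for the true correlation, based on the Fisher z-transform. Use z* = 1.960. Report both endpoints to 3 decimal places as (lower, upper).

Fisher z: z_r = atanh(r) = ½·ln((1+(-0.738))/(1−(-0.738))) = -0.946073
SE(z) = 1/√(n−3) = 1/√130 = 0.087706
95% ⇒ z* = 1.960; margin = 1.960·0.087706 = 0.171904
CI on z-scale: (-1.117977, -0.774169)
Back-transform: tanh(-1.117977) = -0.806864, tanh(-0.774169) = -0.649347

(-0.807, -0.649)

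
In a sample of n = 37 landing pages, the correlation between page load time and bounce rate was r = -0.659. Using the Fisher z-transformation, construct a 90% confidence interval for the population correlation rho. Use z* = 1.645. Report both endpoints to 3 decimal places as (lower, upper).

(-0.791, -0.469)

Fisher z: z_r = atanh(r) = ½·ln((1+(-0.659))/(1−(-0.659))) = -0.791044
SE(z) = 1/√(n−3) = 1/√34 = 0.171499
90% ⇒ z* = 1.645; margin = 1.645·0.171499 = 0.282116
CI on z-scale: (-1.073160, -0.508928)
Back-transform: tanh(-1.073160) = -0.790649, tanh(-0.508928) = -0.469110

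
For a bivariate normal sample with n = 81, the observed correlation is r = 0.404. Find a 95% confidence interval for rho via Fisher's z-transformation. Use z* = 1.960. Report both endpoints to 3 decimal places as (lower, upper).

z_r = atanh(0.404) = 0.428420;  SE = 1/√(n−3) = 1/√78 = 0.113228
z-limits: 0.428420 ± 1.960·0.113228 = 0.428420 ± 0.221927 = [0.206493, 0.650347]
ρ-limits: (tanh 0.206493, tanh 0.650347) = (0.204, 0.572)

(0.204, 0.572)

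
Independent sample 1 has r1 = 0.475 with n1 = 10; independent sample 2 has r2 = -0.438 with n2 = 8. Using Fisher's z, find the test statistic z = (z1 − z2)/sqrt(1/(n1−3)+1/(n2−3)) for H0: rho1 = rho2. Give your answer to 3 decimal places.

1.684

z1 = atanh(0.475) = 0.516508,  z2 = atanh(-0.438) = -0.469753
SE = √(1/(n1−3) + 1/(n2−3)) = √(1/7 + 1/5) = √(0.1428571 + 0.2000000) = √0.3428571 = 0.585540
z = (z1 − z2)/SE = (0.516508 − (-0.469753)) / 0.585540 = 0.986261 / 0.585540 = 1.684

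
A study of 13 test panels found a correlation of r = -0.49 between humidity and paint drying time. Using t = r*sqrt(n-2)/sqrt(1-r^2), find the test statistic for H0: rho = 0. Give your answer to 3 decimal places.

-1.864

1 − r² = 1 − 0.2401 = 0.7599;  √(1−r²) = 0.871722
√(n−2) = √11 = 3.316625
t = r·√(n−2)/√(1−r²) = -0.49 · 3.316625 / 0.871722 = -1.864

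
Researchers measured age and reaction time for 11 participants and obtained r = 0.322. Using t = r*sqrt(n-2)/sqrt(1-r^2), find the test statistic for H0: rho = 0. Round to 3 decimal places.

t = r·√(n−2) / √(1−r²) with r = 0.322, n = 11
  = 0.322·√9 / √(1 − 0.103684)
  = 0.322·3.000000 / 0.946740
  = 0.966000 / 0.946740 = 1.020

1.020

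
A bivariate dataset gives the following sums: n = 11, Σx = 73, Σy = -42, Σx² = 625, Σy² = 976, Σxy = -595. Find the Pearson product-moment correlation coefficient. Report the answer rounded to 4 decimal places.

Numerator: nΣxy − (Σx)(Σy) = 11·(-595) − (73)(-42) = -3479
Denominator: √[(nΣx²−(Σx)²)(nΣy²−(Σy)²)]
  nΣx²−(Σx)² = 11·625 − 5329 = 1546;  nΣy²−(Σy)² = 11·976 − 1764 = 8972
  √(1546·8972) = √13870712 = 3724.3405
r = -3479 / 3724.3405 = -0.9341

-0.9341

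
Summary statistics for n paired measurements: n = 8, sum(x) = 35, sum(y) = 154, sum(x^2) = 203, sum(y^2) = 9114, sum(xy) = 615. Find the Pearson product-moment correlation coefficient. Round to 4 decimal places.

-0.1061

S_xy = nΣxy − ΣxΣy = 8·615 − 35·154 = 4920 − 5390 = -470
S_xx = nΣx² − (Σx)² = 8·203 − 35² = 1624 − 1225 = 399
S_yy = nΣy² − (Σy)² = 8·9114 − 154² = 72912 − 23716 = 49196
r = S_xy / √(S_xx·S_yy) = -470 / √(399·49196) = -470 / √19629204 = -470 / 4430.4858 = -0.1061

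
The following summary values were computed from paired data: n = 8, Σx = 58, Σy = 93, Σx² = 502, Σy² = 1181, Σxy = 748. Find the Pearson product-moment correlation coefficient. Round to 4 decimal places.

0.8174

Numerator: nΣxy − (Σx)(Σy) = 8·748 − (58)(93) = 590
Denominator: √[(nΣx²−(Σx)²)(nΣy²−(Σy)²)]
  nΣx²−(Σx)² = 8·502 − 3364 = 652;  nΣy²−(Σy)² = 8·1181 − 8649 = 799
  √(652·799) = √520948 = 721.7673
r = 590 / 721.7673 = 0.8174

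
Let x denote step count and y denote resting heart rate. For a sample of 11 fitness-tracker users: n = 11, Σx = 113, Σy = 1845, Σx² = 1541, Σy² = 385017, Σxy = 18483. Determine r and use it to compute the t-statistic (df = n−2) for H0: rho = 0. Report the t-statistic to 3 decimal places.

Numerator: nΣxy − (Σx)(Σy) = 11·18483 − (113)(1845) = -5172
Denominator: √[(nΣx²−(Σx)²)(nΣy²−(Σy)²)]
  nΣx²−(Σx)² = 11·1541 − 12769 = 4182;  nΣy²−(Σy)² = 11·385017 − 3404025 = 831162
  √(4182·831162) = √3475919484 = 58956.9291
r = -5172 / 58956.9291 = -0.0877
t = r·√(n−2)/√(1−r²) = -0.0877·√9 / √(1−0.007691) = -0.263100 / 0.996147 = -0.264

-0.264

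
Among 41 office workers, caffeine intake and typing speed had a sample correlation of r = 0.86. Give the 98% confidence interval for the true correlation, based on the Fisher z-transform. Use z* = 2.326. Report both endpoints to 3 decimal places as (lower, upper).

Fisher z: z_r = atanh(r) = ½·ln((1+0.86)/(1−0.86)) = 1.293345
SE(z) = 1/√(n−3) = 1/√38 = 0.162221
98% ⇒ z* = 2.326; margin = 2.326·0.162221 = 0.377326
CI on z-scale: (0.916019, 1.670671)
Back-transform: tanh(0.916019) = 0.724009, tanh(1.670671) = 0.931640

(0.724, 0.932)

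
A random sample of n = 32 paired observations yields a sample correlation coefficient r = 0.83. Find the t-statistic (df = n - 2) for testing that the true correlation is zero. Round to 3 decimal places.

8.151

1 − r² = 1 − 0.6889 = 0.3111;  √(1−r²) = 0.557763
√(n−2) = √30 = 5.477226
t = r·√(n−2)/√(1−r²) = 0.83 · 5.477226 / 0.557763 = 8.151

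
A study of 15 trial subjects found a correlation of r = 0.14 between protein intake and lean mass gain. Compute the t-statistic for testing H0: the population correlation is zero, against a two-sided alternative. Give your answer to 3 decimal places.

1 − r² = 1 − 0.0196 = 0.9804;  √(1−r²) = 0.990152
√(n−2) = √13 = 3.605551
t = r·√(n−2)/√(1−r²) = 0.14 · 3.605551 / 0.990152 = 0.510

0.510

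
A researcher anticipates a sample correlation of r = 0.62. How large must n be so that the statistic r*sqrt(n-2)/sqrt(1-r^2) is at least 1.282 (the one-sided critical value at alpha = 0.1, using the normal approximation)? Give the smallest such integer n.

5

r√(n−2)/√(1−r²) ≥ 1.282  ⇔  n−2 ≥ (1.282)²·(1−r²)/r²
(1−r²)/r² = (1−0.3844)/0.3844 = 1.6015
n ≥ 2 + 1.643524·1.6015 = 2 + 2.6321 = 4.6321
⌈4.6321⌉ = 5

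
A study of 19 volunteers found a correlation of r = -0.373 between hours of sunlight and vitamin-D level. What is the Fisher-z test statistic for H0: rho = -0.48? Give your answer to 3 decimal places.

0.524

z_r = atanh(-0.373) = -0.391903,  z_0 = atanh(-0.48) = -0.522984
SE = 1/√(n−3) = 1/√16 = 0.250000
z = (z_r − z_0)/SE = (-0.391903 − (-0.522984)) / 0.250000 = 0.131081 / 0.250000 = 0.524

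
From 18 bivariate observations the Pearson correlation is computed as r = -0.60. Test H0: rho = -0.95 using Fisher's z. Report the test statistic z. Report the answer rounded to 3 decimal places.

Fisher z: atanh(-0.60) = -0.693147, atanh(-0.95) = -1.831781
z = (z_r − z_0)·√(n−3) = (-0.693147 − (-1.831781))·√15 = 1.138634 · 3.872983 = 4.410

4.410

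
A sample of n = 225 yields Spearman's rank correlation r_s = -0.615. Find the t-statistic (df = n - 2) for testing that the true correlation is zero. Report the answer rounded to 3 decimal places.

-11.647

t = r_s·√(n−2) / √(1−r_s²) with r_s = -0.615, n = 225
  = -0.615·√223 / √(1 − 0.378225)
  = -0.615·14.933185 / 0.788527
  = -9.183909 / 0.788527 = -11.647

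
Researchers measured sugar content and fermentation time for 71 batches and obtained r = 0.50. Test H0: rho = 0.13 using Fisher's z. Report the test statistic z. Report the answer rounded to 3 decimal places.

Fisher z: atanh(0.50) = 0.549306, atanh(0.13) = 0.130740
z = (z_r − z_0)·√(n−3) = (0.549306 − 0.130740)·√68 = 0.418566 · 8.246211 = 3.452

3.452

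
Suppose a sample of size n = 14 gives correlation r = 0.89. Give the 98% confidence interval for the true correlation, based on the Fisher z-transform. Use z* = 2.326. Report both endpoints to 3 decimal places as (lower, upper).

(0.617, 0.972)

z_r = atanh(0.89) = 1.421926;  SE = 1/√(n−3) = 1/√11 = 0.301511
z-limits: 1.421926 ± 2.326·0.301511 = 1.421926 ± 0.701315 = [0.720611, 2.123241]
ρ-limits: (tanh 0.720611, tanh 2.123241) = (0.617, 0.972)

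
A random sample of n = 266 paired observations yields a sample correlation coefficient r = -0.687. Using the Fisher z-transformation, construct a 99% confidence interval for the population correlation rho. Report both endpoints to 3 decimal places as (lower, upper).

Fisher z: z_r = atanh(r) = ½·ln((1+(-0.687))/(1−(-0.687))) = -0.842252
SE(z) = 1/√(n−3) = 1/√263 = 0.061663
99% ⇒ z* = 2.576; margin = 2.576·0.061663 = 0.158844
CI on z-scale: (-1.001096, -0.683408)
Back-transform: tanh(-1.001096) = -0.762054, tanh(-0.683408) = -0.593730

(-0.762, -0.594)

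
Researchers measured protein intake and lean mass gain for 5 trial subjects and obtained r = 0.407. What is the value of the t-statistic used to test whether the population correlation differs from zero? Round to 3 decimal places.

0.772

1 − r² = 1 − 0.165649 = 0.834351;  √(1−r²) = 0.913428
√(n−2) = √3 = 1.732051
t = r·√(n−2)/√(1−r²) = 0.407 · 1.732051 / 0.913428 = 0.772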